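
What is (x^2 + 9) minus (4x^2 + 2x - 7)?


Distribute the minus sign:
  (x^2 + 9)
- (4x^2 + 2x - 7)
Negate second polynomial: -4x^2 - 2x + 7
Add: -3x^2 - 2x + 16


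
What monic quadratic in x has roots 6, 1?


p(x) = (x - 6)(x - 1)
Expand: x^2 - 7x + 6


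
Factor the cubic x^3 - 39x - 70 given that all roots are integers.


Try integer roots (divisors of -70). x=-2: p(-2)=0.
Divide out (x + 2): quotient is x^2 - 2x - 35.
Factor the quadratic: (x + 5)(x - 7)
Result: (x + 2)(x + 5)(x - 7)


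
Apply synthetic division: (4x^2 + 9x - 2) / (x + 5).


Synthetic division with c = -5. Coefficients: 4, 9, -2
Bring down 4.
  4 * -5 = -20; -20 + 9 = -11
  -11 * -5 = 55; 55 - 2 = 53
Quotient: 4x - 11, Remainder: 53


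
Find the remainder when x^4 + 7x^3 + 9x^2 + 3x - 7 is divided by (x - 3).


By the Remainder Theorem, the remainder equals p(3):
  1*(3)^4 = 81
  7*(3)^3 = 189
  9*(3)^2 = 81
  3*(3)^1 = 9
  constant: -7
Sum: 81 + 189 + 81 + 9 - 7 = 353


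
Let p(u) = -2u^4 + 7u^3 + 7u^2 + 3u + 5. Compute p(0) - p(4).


p(0) = 5
p(4) = 65
p(0) - p(4) = 5 - 65 = -60


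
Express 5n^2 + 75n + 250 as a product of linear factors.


Roots satisfy r1 + r2 = -b/a = -15 and r1*r2 = c/a = 50.
So r1 = -5, r2 = -10.
5n^2 + 75n + 250 = 5(n - r1)(n - r2) = 5(n + 5)(n + 10)


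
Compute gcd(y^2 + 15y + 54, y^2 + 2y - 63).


Factor each:
  y^2 + 15y + 54 = (y + 9)(y + 6)
  y^2 + 2y - 63 = (y + 9)(y - 7)
Common monic factor: y + 9


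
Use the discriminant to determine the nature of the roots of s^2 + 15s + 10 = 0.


D = b^2 - 4ac = (15)^2 - 4(1)(10) = 225 - 40 = 185
Since D > 0: two distinct irrational roots


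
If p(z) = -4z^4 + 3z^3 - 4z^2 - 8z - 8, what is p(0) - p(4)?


p(0) = -8
p(4) = -936
p(0) - p(4) = -8 + 936 = 928


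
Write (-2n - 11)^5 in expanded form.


Expand (-2n - 11)^5 by repeated multiplication:
  (-2n - 11)^2 = 4n^2 + 44n + 121
  (-2n - 11)^3 = -8n^3 - 132n^2 - 726n - 1331
  (-2n - 11)^4 = 16n^4 + 352n^3 + 2904n^2 + 10648n + 14641
= -32n^5 - 880n^4 - 9680n^3 - 53240n^2 - 146410n - 161051


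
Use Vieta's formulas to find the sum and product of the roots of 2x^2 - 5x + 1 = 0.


For ax^2+bx+c=0: sum = -b/a, product = c/a.
a=2, b=-5, c=1
Sum = -(-5)/2 = 5/2
Product = (1)/2 = 1/2


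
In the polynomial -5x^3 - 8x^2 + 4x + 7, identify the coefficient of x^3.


Read off the coefficient of x^3: -5


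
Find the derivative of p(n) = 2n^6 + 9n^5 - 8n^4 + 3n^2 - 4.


Apply the power rule term by term:
  d/dn(2n^6) = 12n^5
  d/dn(9n^5) = 45n^4
  d/dn(-8n^4) = -32n^3
  d/dn(3n^2) = 6n
  d/dn(-4) = 0
p'(n) = 12n^5 + 45n^4 - 32n^3 + 6n


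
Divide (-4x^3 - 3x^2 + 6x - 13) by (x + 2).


(-4x^3 - 3x^2 + 6x - 13) / (x + 2)
Step 1: -4x^2 * (x + 2) = -4x^3 - 8x^2; subtract.
Step 2: 5x * (x + 2) = 5x^2 + 10x; subtract.
Step 3: -4 * (x + 2) = -4x - 8; subtract.
Quotient: -4x^2 + 5x - 4, Remainder: -5


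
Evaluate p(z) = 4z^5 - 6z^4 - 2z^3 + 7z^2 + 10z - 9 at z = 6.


Using direct substitution:
  4 * (6)^5 = 31104
  -6 * (6)^4 = -7776
  -2 * (6)^3 = -432
  7 * (6)^2 = 252
  10 * (6)^1 = 60
  constant: -9
Sum = 31104 - 7776 - 432 + 252 + 60 - 9 = 23199


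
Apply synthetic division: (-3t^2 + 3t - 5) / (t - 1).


Synthetic division with c = 1. Coefficients: -3, 3, -5
Bring down -3.
  -3 * 1 = -3; -3 + 3 = 0
  0 * 1 = 0; 0 - 5 = -5
Quotient: -3t, Remainder: -5


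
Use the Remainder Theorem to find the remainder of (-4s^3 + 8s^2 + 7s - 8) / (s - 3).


By the Remainder Theorem, the remainder equals p(3):
  -4*(3)^3 = -108
  8*(3)^2 = 72
  7*(3)^1 = 21
  constant: -8
Sum: -108 + 72 + 21 - 8 = -23


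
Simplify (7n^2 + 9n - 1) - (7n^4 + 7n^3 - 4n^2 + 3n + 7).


Distribute the minus sign:
  (7n^2 + 9n - 1)
- (7n^4 + 7n^3 - 4n^2 + 3n + 7)
Negate second polynomial: -7n^4 - 7n^3 + 4n^2 - 3n - 7
Add: -7n^4 - 7n^3 + 11n^2 + 6n - 8


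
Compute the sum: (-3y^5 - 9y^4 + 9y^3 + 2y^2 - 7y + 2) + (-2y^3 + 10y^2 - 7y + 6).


Align terms by degree and add:
  -3y^5 - 9y^4 + 9y^3 + 2y^2 - 7y + 2
  -2y^3 + 10y^2 - 7y + 6
= -3y^5 - 9y^4 + 7y^3 + 12y^2 - 14y + 8


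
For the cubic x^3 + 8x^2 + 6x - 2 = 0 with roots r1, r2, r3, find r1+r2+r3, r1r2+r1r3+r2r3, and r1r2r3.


Monic cubic x^3+bx^2+cx+d=0: sum=-b, pairwise sum=c, product=-d.
b=8, c=6, d=-2
r1+r2+r3 = -8
r1r2+r1r3+r2r3 = 6
r1r2r3 = 2


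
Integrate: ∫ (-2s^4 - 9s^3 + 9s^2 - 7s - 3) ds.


Reverse power rule on each term:
  ∫ -2s^4 ds = -(2/5)s^5
  ∫ -9s^3 ds = -(9/4)s^4
  ∫ 9s^2 ds = 3s^3
  ∫ -7s ds = -(7/2)s^2
  ∫ -3 ds = -3s
F(s) = -(2/5)s^5 - (9/4)s^4 + 3s^3 - (7/2)s^2 - 3s + C


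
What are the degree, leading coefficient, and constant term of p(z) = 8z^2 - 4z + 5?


Highest power of z is 2, with coefficient 8. Constant term is 5.
Degree = 2, leading coefficient = 8, constant term = 5


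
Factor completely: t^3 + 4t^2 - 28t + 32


Try integer roots (divisors of 32). t=-8: p(-8)=0.
Divide out (t + 8): quotient is t^2 - 4t + 4.
Factor the quadratic: (t - 2)(t - 2)
Result: (t + 8)(t - 2)(t - 2)


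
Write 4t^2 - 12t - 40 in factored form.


Roots satisfy r1 + r2 = -b/a = 3 and r1*r2 = c/a = -10.
So r1 = -2, r2 = 5.
4t^2 - 12t - 40 = 4(t - r1)(t - r2) = 4(t + 2)(t - 5)


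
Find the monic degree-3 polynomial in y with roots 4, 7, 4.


p(y) = (y - 4)(y - 7)(y - 4)
Expand: y^3 - 15y^2 + 72y - 112


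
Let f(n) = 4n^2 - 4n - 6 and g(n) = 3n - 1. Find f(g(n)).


Substitute g(n) into f:
f(g(n)) = 4*(3n - 1)^2 + (-4)*(3n - 1) + (-6)
(3n - 1)^2 = 9n^2 - 6n + 1
Expand and combine: 36n^2 - 36n + 2


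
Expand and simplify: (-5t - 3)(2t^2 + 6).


Distribute each term of the first polynomial:
  (-5t)(2t^2 + 6) = -10t^3 - 30t
  (-3)(2t^2 + 6) = -6t^2 - 18
Sum: -10t^3 - 6t^2 - 30t - 18


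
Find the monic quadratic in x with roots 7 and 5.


p(x) = (x - 7)(x - 5)
Expand: x^2 - 12x + 35


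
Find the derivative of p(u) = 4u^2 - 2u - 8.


Apply the power rule term by term:
  d/du(4u^2) = 8u
  d/du(-2u) = -2
  d/du(-8) = 0
p'(u) = 8u - 2


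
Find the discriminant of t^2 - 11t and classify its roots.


D = b^2 - 4ac = (-11)^2 - 4(1)(0) = 121 = 121
Since D > 0: two distinct rational roots


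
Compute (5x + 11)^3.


Expand (5x + 11)^3 by repeated multiplication:
  (5x + 11)^2 = 25x^2 + 110x + 121
= 125x^3 + 825x^2 + 1815x + 1331


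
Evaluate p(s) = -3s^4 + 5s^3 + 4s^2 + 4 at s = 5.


Using direct substitution:
  -3 * (5)^4 = -1875
  5 * (5)^3 = 625
  4 * (5)^2 = 100
  0 * (5)^1 = 0
  constant: 4
Sum = -1875 + 625 + 100 + 0 + 4 = -1146


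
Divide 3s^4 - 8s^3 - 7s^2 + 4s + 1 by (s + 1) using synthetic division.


Synthetic division with c = -1. Coefficients: 3, -8, -7, 4, 1
Bring down 3.
  3 * -1 = -3; -3 - 8 = -11
  -11 * -1 = 11; 11 - 7 = 4
  4 * -1 = -4; -4 + 4 = 0
  0 * -1 = 0; 0 + 1 = 1
Quotient: 3s^3 - 11s^2 + 4s, Remainder: 1


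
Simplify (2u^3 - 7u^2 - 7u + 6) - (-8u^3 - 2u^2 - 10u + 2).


Distribute the minus sign:
  (2u^3 - 7u^2 - 7u + 6)
- (-8u^3 - 2u^2 - 10u + 2)
Negate second polynomial: 8u^3 + 2u^2 + 10u - 2
Add: 10u^3 - 5u^2 + 3u + 4


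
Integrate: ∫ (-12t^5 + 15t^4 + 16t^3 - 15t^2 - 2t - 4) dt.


Reverse power rule on each term:
  ∫ -12t^5 dt = -2t^6
  ∫ 15t^4 dt = 3t^5
  ∫ 16t^3 dt = 4t^4
  ∫ -15t^2 dt = -5t^3
  ∫ -2t dt = -t^2
  ∫ -4 dt = -4t
F(t) = -2t^6 + 3t^5 + 4t^4 - 5t^3 - t^2 - 4t + C


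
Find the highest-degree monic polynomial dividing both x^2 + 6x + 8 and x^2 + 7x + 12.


Factor each:
  x^2 + 6x + 8 = (x + 4)(x + 2)
  x^2 + 7x + 12 = (x + 4)(x + 3)
Common monic factor: x + 4


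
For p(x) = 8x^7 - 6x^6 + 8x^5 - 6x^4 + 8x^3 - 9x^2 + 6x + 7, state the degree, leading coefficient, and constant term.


Highest power of x is 7, with coefficient 8. Constant term is 7.
Degree = 7, leading coefficient = 8, constant term = 7


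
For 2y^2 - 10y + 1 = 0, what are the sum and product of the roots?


For ay^2+by+c=0: sum = -b/a, product = c/a.
a=2, b=-10, c=1
Sum = -(-10)/2 = 5
Product = (1)/2 = 1/2


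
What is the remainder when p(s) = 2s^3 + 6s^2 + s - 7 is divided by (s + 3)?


By the Remainder Theorem, the remainder equals p(-3):
  2*(-3)^3 = -54
  6*(-3)^2 = 54
  1*(-3)^1 = -3
  constant: -7
Sum: -54 + 54 - 3 - 7 = -10


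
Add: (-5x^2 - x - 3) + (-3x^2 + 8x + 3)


Align terms by degree and add:
  -5x^2 - x - 3
  -3x^2 + 8x + 3
= -8x^2 + 7x


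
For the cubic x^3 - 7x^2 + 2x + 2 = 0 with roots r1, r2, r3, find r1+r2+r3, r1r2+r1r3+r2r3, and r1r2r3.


Monic cubic x^3+bx^2+cx+d=0: sum=-b, pairwise sum=c, product=-d.
b=-7, c=2, d=2
r1+r2+r3 = 7
r1r2+r1r3+r2r3 = 2
r1r2r3 = -2


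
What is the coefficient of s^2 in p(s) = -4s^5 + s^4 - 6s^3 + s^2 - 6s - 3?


Read off the coefficient of s^2: 1


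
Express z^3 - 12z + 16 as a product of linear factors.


Try integer roots (divisors of 16). z=2: p(2)=0.
Divide out (z - 2): quotient is z^2 + 2z - 8.
Factor the quadratic: (z - 2)(z + 4)
Result: (z - 2)(z - 2)(z + 4)


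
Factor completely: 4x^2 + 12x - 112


Roots satisfy r1 + r2 = -b/a = -3 and r1*r2 = c/a = -28.
So r1 = -7, r2 = 4.
4x^2 + 12x - 112 = 4(x - r1)(x - r2) = 4(x + 7)(x - 4)


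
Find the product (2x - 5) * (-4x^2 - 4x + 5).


Distribute each term of the first polynomial:
  (2x)(-4x^2 - 4x + 5) = -8x^3 - 8x^2 + 10x
  (-5)(-4x^2 - 4x + 5) = 20x^2 + 20x - 25
Sum: -8x^3 + 12x^2 + 30x - 25


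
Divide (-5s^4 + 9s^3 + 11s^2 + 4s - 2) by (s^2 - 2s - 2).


(-5s^4 + 9s^3 + 11s^2 + 4s - 2) / (s^2 - 2s - 2)
Step 1: -5s^2 * (s^2 - 2s - 2) = -5s^4 + 10s^3 + 10s^2; subtract.
Step 2: -s * (s^2 - 2s - 2) = -s^3 + 2s^2 + 2s; subtract.
Step 3: -1 * (s^2 - 2s - 2) = -s^2 + 2s + 2; subtract.
Quotient: -5s^2 - s - 1, Remainder: -4


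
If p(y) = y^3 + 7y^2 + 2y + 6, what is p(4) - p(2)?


p(4) = 190
p(2) = 46
p(4) - p(2) = 190 - 46 = 144


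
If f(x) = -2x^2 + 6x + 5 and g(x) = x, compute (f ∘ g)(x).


Substitute g(x) into f:
f(g(x)) = -2*(x)^2 + 6*(x) + 5
(x)^2 = x^2
Expand and combine: -2x^2 + 6x + 5


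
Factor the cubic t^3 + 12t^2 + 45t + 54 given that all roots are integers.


Try integer roots (divisors of 54). t=-3: p(-3)=0.
Divide out (t + 3): quotient is t^2 + 9t + 18.
Factor the quadratic: (t + 6)(t + 3)
Result: (t + 3)(t + 6)(t + 3)


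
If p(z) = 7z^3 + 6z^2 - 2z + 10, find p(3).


Using direct substitution:
  7 * (3)^3 = 189
  6 * (3)^2 = 54
  -2 * (3)^1 = -6
  constant: 10
Sum = 189 + 54 - 6 + 10 = 247


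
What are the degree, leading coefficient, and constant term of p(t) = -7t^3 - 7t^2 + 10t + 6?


Highest power of t is 3, with coefficient -7. Constant term is 6.
Degree = 3, leading coefficient = -7, constant term = 6


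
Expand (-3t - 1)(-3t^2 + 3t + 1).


Distribute each term of the first polynomial:
  (-3t)(-3t^2 + 3t + 1) = 9t^3 - 9t^2 - 3t
  (-1)(-3t^2 + 3t + 1) = 3t^2 - 3t - 1
Sum: 9t^3 - 6t^2 - 6t - 1


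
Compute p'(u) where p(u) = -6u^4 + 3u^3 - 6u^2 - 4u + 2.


Apply the power rule term by term:
  d/du(-6u^4) = -24u^3
  d/du(3u^3) = 9u^2
  d/du(-6u^2) = -12u
  d/du(-4u) = -4
  d/du(2) = 0
p'(u) = -24u^3 + 9u^2 - 12u - 4


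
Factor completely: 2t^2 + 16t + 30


Roots satisfy r1 + r2 = -b/a = -8 and r1*r2 = c/a = 15.
So r1 = -3, r2 = -5.
2t^2 + 16t + 30 = 2(t - r1)(t - r2) = 2(t + 3)(t + 5)


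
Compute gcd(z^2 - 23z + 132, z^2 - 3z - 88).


Factor each:
  z^2 - 23z + 132 = (z - 11)(z - 12)
  z^2 - 3z - 88 = (z - 11)(z + 8)
Common monic factor: z - 11


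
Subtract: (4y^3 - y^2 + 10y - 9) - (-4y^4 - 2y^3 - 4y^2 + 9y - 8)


Distribute the minus sign:
  (4y^3 - y^2 + 10y - 9)
- (-4y^4 - 2y^3 - 4y^2 + 9y - 8)
Negate second polynomial: 4y^4 + 2y^3 + 4y^2 - 9y + 8
Add: 4y^4 + 6y^3 + 3y^2 + y - 1


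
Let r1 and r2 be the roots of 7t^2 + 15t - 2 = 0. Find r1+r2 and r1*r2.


For at^2+bt+c=0: sum = -b/a, product = c/a.
a=7, b=15, c=-2
Sum = -(15)/7 = -15/7
Product = (-2)/7 = -2/7


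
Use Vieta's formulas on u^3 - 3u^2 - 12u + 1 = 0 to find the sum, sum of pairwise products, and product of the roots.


Monic cubic u^3+bu^2+cu+d=0: sum=-b, pairwise sum=c, product=-d.
b=-3, c=-12, d=1
r1+r2+r3 = 3
r1r2+r1r3+r2r3 = -12
r1r2r3 = -1


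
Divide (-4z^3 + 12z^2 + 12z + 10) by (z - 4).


(-4z^3 + 12z^2 + 12z + 10) / (z - 4)
Step 1: -4z^2 * (z - 4) = -4z^3 + 16z^2; subtract.
Step 2: -4z * (z - 4) = -4z^2 + 16z; subtract.
Step 3: -4 * (z - 4) = -4z + 16; subtract.
Quotient: -4z^2 - 4z - 4, Remainder: -6


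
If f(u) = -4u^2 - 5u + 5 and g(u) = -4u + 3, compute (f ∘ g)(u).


Substitute g(u) into f:
f(g(u)) = -4*(-4u + 3)^2 + (-5)*(-4u + 3) + 5
(-4u + 3)^2 = 16u^2 - 24u + 9
Expand and combine: -64u^2 + 116u - 46


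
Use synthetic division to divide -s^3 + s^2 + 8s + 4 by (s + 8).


Synthetic division with c = -8. Coefficients: -1, 1, 8, 4
Bring down -1.
  -1 * -8 = 8; 8 + 1 = 9
  9 * -8 = -72; -72 + 8 = -64
  -64 * -8 = 512; 512 + 4 = 516
Quotient: -s^2 + 9s - 64, Remainder: 516


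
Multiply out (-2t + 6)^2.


Expand (-2t + 6)^2 by repeated multiplication:
= 4t^2 - 24t + 36


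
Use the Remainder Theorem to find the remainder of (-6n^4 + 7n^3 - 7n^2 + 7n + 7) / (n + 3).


By the Remainder Theorem, the remainder equals p(-3):
  -6*(-3)^4 = -486
  7*(-3)^3 = -189
  -7*(-3)^2 = -63
  7*(-3)^1 = -21
  constant: 7
Sum: -486 - 189 - 63 - 21 + 7 = -752


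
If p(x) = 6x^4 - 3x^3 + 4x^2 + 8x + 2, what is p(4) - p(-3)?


p(4) = 1442
p(-3) = 581
p(4) - p(-3) = 1442 - 581 = 861


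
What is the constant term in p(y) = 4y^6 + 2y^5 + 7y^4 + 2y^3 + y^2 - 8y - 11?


Read off the constant term: -11


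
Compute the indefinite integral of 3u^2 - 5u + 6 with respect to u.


Reverse power rule on each term:
  ∫ 3u^2 du = u^3
  ∫ -5u du = -(5/2)u^2
  ∫ 6 du = 6u
F(u) = u^3 - (5/2)u^2 + 6u + C


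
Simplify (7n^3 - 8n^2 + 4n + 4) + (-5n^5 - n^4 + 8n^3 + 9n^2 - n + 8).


Align terms by degree and add:
  7n^3 - 8n^2 + 4n + 4
  -5n^5 - n^4 + 8n^3 + 9n^2 - n + 8
= -5n^5 - n^4 + 15n^3 + n^2 + 3n + 12


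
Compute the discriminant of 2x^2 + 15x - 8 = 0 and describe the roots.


D = b^2 - 4ac = (15)^2 - 4(2)(-8) = 225 + 64 = 289
Since D > 0: two distinct rational roots


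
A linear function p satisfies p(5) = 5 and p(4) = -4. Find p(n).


p(n) = mn + b. Using p(5)=5, p(4)=-4:
m = (5 + 4)/(5 - 4) = 9/1 = 9
b = 5 - m*(5) = 5 - 45 = -40
p(n) = 9n - 40


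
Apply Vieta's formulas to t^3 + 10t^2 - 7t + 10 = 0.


Monic cubic t^3+bt^2+ct+d=0: sum=-b, pairwise sum=c, product=-d.
b=10, c=-7, d=10
r1+r2+r3 = -10
r1r2+r1r3+r2r3 = -7
r1r2r3 = -10


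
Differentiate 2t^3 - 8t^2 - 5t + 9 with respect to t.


Apply the power rule term by term:
  d/dt(2t^3) = 6t^2
  d/dt(-8t^2) = -16t
  d/dt(-5t) = -5
  d/dt(9) = 0
p'(t) = 6t^2 - 16t - 5


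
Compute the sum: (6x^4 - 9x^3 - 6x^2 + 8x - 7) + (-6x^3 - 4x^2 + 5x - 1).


Align terms by degree and add:
  6x^4 - 9x^3 - 6x^2 + 8x - 7
  -6x^3 - 4x^2 + 5x - 1
= 6x^4 - 15x^3 - 10x^2 + 13x - 8


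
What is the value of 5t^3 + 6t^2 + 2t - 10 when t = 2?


Using direct substitution:
  5 * (2)^3 = 40
  6 * (2)^2 = 24
  2 * (2)^1 = 4
  constant: -10
Sum = 40 + 24 + 4 - 10 = 58


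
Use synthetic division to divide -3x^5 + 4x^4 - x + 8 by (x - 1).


Synthetic division with c = 1. Coefficients: -3, 4, 0, 0, -1, 8
Bring down -3.
  -3 * 1 = -3; -3 + 4 = 1
  1 * 1 = 1; 1 + 0 = 1
  1 * 1 = 1; 1 + 0 = 1
  1 * 1 = 1; 1 - 1 = 0
  0 * 1 = 0; 0 + 8 = 8
Quotient: -3x^4 + x^3 + x^2 + x, Remainder: 8


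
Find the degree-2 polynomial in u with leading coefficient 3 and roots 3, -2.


p(u) = 3(u - 3)(u + 2)
Expand: 3u^2 - 3u - 18


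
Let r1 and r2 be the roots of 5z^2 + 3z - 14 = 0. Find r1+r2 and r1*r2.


For az^2+bz+c=0: sum = -b/a, product = c/a.
a=5, b=3, c=-14
Sum = -(3)/5 = -3/5
Product = (-14)/5 = -14/5


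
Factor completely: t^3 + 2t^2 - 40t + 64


Try integer roots (divisors of 64). t=4: p(4)=0.
Divide out (t - 4): quotient is t^2 + 6t - 16.
Factor the quadratic: (t - 2)(t + 8)
Result: (t - 4)(t - 2)(t + 8)


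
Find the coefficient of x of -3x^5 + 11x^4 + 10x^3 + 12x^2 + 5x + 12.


Read off the coefficient of x: 5


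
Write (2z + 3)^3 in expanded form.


Expand (2z + 3)^3 by repeated multiplication:
  (2z + 3)^2 = 4z^2 + 12z + 9
= 8z^3 + 36z^2 + 54z + 27


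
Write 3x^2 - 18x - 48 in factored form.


Roots satisfy r1 + r2 = -b/a = 6 and r1*r2 = c/a = -16.
So r1 = -2, r2 = 8.
3x^2 - 18x - 48 = 3(x - r1)(x - r2) = 3(x + 2)(x - 8)


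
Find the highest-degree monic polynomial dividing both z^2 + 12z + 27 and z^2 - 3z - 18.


Factor each:
  z^2 + 12z + 27 = (z + 3)(z + 9)
  z^2 - 3z - 18 = (z + 3)(z - 6)
Common monic factor: z + 3


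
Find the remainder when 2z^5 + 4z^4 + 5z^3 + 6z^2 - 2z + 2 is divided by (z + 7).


By the Remainder Theorem, the remainder equals p(-7):
  2*(-7)^5 = -33614
  4*(-7)^4 = 9604
  5*(-7)^3 = -1715
  6*(-7)^2 = 294
  -2*(-7)^1 = 14
  constant: 2
Sum: -33614 + 9604 - 1715 + 294 + 14 + 2 = -25415


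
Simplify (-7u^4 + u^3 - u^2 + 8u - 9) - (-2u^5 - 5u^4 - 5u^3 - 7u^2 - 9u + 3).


Distribute the minus sign:
  (-7u^4 + u^3 - u^2 + 8u - 9)
- (-2u^5 - 5u^4 - 5u^3 - 7u^2 - 9u + 3)
Negate second polynomial: 2u^5 + 5u^4 + 5u^3 + 7u^2 + 9u - 3
Add: 2u^5 - 2u^4 + 6u^3 + 6u^2 + 17u - 12


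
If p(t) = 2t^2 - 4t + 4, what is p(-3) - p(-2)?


p(-3) = 34
p(-2) = 20
p(-3) - p(-2) = 34 - 20 = 14


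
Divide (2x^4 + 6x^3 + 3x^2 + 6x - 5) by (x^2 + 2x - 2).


(2x^4 + 6x^3 + 3x^2 + 6x - 5) / (x^2 + 2x - 2)
Step 1: 2x^2 * (x^2 + 2x - 2) = 2x^4 + 4x^3 - 4x^2; subtract.
Step 2: 2x * (x^2 + 2x - 2) = 2x^3 + 4x^2 - 4x; subtract.
Step 3: 3 * (x^2 + 2x - 2) = 3x^2 + 6x - 6; subtract.
Quotient: 2x^2 + 2x + 3, Remainder: 4x + 1


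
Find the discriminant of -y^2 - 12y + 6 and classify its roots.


D = b^2 - 4ac = (-12)^2 - 4(-1)(6) = 144 + 24 = 168
Since D > 0: two distinct irrational roots


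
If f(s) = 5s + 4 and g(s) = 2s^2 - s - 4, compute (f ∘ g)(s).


Substitute g(s) into f:
f(g(s)) = 5*(2s^2 - s - 4) + 4
Expand and combine: 10s^2 - 5s - 16


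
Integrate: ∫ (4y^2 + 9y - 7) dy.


Reverse power rule on each term:
  ∫ 4y^2 dy = (4/3)y^3
  ∫ 9y dy = (9/2)y^2
  ∫ -7 dy = -7y
F(y) = (4/3)y^3 + (9/2)y^2 - 7y + C


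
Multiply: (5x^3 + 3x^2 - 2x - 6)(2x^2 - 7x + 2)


Distribute each term of the first polynomial:
  (5x^3)(2x^2 - 7x + 2) = 10x^5 - 35x^4 + 10x^3
  (3x^2)(2x^2 - 7x + 2) = 6x^4 - 21x^3 + 6x^2
  (-2x)(2x^2 - 7x + 2) = -4x^3 + 14x^2 - 4x
  (-6)(2x^2 - 7x + 2) = -12x^2 + 42x - 12
Sum: 10x^5 - 29x^4 - 15x^3 + 8x^2 + 38x - 12


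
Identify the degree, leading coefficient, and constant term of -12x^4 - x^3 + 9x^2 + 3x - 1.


Highest power of x is 4, with coefficient -12. Constant term is -1.
Degree = 4, leading coefficient = -12, constant term = -1


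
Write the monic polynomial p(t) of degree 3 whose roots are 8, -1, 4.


p(t) = (t - 8)(t + 1)(t - 4)
Expand: t^3 - 11t^2 + 20t + 32


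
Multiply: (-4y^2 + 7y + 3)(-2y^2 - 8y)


Distribute each term of the first polynomial:
  (-4y^2)(-2y^2 - 8y) = 8y^4 + 32y^3
  (7y)(-2y^2 - 8y) = -14y^3 - 56y^2
  (3)(-2y^2 - 8y) = -6y^2 - 24y
Sum: 8y^4 + 18y^3 - 62y^2 - 24y


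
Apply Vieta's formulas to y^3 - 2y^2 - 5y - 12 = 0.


Monic cubic y^3+by^2+cy+d=0: sum=-b, pairwise sum=c, product=-d.
b=-2, c=-5, d=-12
r1+r2+r3 = 2
r1r2+r1r3+r2r3 = -5
r1r2r3 = 12


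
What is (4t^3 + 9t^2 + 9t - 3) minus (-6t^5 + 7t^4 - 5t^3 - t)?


Distribute the minus sign:
  (4t^3 + 9t^2 + 9t - 3)
- (-6t^5 + 7t^4 - 5t^3 - t)
Negate second polynomial: 6t^5 - 7t^4 + 5t^3 + t
Add: 6t^5 - 7t^4 + 9t^3 + 9t^2 + 10t - 3


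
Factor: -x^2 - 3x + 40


Roots satisfy r1 + r2 = -b/a = -3 and r1*r2 = c/a = -40.
So r1 = 5, r2 = -8.
-x^2 - 3x + 40 = -(x - r1)(x - r2) = -(x - 5)(x + 8)


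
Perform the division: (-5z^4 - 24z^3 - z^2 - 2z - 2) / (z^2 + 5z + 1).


(-5z^4 - 24z^3 - z^2 - 2z - 2) / (z^2 + 5z + 1)
Step 1: -5z^2 * (z^2 + 5z + 1) = -5z^4 - 25z^3 - 5z^2; subtract.
Step 2: z * (z^2 + 5z + 1) = z^3 + 5z^2 + z; subtract.
Step 3: -1 * (z^2 + 5z + 1) = -z^2 - 5z - 1; subtract.
Quotient: -5z^2 + z - 1, Remainder: 2z - 1


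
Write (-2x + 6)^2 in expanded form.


Expand (-2x + 6)^2 by repeated multiplication:
= 4x^2 - 24x + 36


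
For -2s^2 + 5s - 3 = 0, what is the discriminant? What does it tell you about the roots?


D = b^2 - 4ac = (5)^2 - 4(-2)(-3) = 25 - 24 = 1
Since D > 0: two distinct rational roots


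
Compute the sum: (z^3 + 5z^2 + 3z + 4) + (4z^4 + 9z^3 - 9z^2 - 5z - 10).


Align terms by degree and add:
  z^3 + 5z^2 + 3z + 4
+ 4z^4 + 9z^3 - 9z^2 - 5z - 10
= 4z^4 + 10z^3 - 4z^2 - 2z - 6


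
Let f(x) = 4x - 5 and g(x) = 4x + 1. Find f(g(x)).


Substitute g(x) into f:
f(g(x)) = 4*(4x + 1) + (-5)
Expand and combine: 16x - 1


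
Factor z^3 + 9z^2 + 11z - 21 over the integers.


Try integer roots (divisors of -21). z=1: p(1)=0.
Divide out (z - 1): quotient is z^2 + 10z + 21.
Factor the quadratic: (z + 3)(z + 7)
Result: (z - 1)(z + 3)(z + 7)


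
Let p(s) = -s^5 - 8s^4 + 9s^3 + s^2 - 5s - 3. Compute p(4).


Using direct substitution:
  -1 * (4)^5 = -1024
  -8 * (4)^4 = -2048
  9 * (4)^3 = 576
  1 * (4)^2 = 16
  -5 * (4)^1 = -20
  constant: -3
Sum = -1024 - 2048 + 576 + 16 - 20 - 3 = -2503


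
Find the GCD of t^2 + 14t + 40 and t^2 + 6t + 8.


Factor each:
  t^2 + 14t + 40 = (t + 4)(t + 10)
  t^2 + 6t + 8 = (t + 4)(t + 2)
Common monic factor: t + 4


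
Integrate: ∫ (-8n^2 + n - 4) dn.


Reverse power rule on each term:
  ∫ -8n^2 dn = -(8/3)n^3
  ∫ n dn = (1/2)n^2
  ∫ -4 dn = -4n
F(n) = -(8/3)n^3 + (1/2)n^2 - 4n + C


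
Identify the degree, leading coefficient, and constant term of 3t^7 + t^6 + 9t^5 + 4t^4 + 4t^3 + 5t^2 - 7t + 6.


Highest power of t is 7, with coefficient 3. Constant term is 6.
Degree = 7, leading coefficient = 3, constant term = 6


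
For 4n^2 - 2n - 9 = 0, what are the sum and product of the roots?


For an^2+bn+c=0: sum = -b/a, product = c/a.
a=4, b=-2, c=-9
Sum = -(-2)/4 = 1/2
Product = (-9)/4 = -9/4


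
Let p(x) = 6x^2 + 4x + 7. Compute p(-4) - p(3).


p(-4) = 87
p(3) = 73
p(-4) - p(3) = 87 - 73 = 14


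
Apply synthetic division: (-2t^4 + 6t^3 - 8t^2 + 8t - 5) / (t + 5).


Synthetic division with c = -5. Coefficients: -2, 6, -8, 8, -5
Bring down -2.
  -2 * -5 = 10; 10 + 6 = 16
  16 * -5 = -80; -80 - 8 = -88
  -88 * -5 = 440; 440 + 8 = 448
  448 * -5 = -2240; -2240 - 5 = -2245
Quotient: -2t^3 + 16t^2 - 88t + 448, Remainder: -2245


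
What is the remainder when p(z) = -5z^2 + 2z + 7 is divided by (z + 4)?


By the Remainder Theorem, the remainder equals p(-4):
  -5*(-4)^2 = -80
  2*(-4)^1 = -8
  constant: 7
Sum: -80 - 8 + 7 = -81


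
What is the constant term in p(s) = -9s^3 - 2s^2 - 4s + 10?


Read off the constant term: 10


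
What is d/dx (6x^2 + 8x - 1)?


Apply the power rule term by term:
  d/dx(6x^2) = 12x
  d/dx(8x) = 8
  d/dx(-1) = 0
p'(x) = 12x + 8


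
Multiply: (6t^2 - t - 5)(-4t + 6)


Distribute each term of the first polynomial:
  (6t^2)(-4t + 6) = -24t^3 + 36t^2
  (-t)(-4t + 6) = 4t^2 - 6t
  (-5)(-4t + 6) = 20t - 30
Sum: -24t^3 + 40t^2 + 14t - 30


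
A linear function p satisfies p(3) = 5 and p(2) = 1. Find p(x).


p(x) = mx + b. Using p(3)=5, p(2)=1:
m = (5 - 1)/(3 - 2) = 4/1 = 4
b = 5 - m*(3) = 5 - 12 = -7
p(x) = 4x - 7


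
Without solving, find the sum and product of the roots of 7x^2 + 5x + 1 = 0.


For ax^2+bx+c=0: sum = -b/a, product = c/a.
a=7, b=5, c=1
Sum = -(5)/7 = -5/7
Product = (1)/7 = 1/7


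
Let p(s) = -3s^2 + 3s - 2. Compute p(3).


Using direct substitution:
  -3 * (3)^2 = -27
  3 * (3)^1 = 9
  constant: -2
Sum = -27 + 9 - 2 = -20


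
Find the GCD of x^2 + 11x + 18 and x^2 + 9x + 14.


Factor each:
  x^2 + 11x + 18 = (x + 2)(x + 9)
  x^2 + 9x + 14 = (x + 2)(x + 7)
Common monic factor: x + 2


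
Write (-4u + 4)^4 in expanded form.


Expand (-4u + 4)^4 by repeated multiplication:
  (-4u + 4)^2 = 16u^2 - 32u + 16
  (-4u + 4)^3 = -64u^3 + 192u^2 - 192u + 64
= 256u^4 - 1024u^3 + 1536u^2 - 1024u + 256


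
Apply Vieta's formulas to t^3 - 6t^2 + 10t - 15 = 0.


Monic cubic t^3+bt^2+ct+d=0: sum=-b, pairwise sum=c, product=-d.
b=-6, c=10, d=-15
r1+r2+r3 = 6
r1r2+r1r3+r2r3 = 10
r1r2r3 = 15


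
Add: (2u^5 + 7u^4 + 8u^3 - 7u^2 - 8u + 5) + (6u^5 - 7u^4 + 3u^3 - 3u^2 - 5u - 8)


Align terms by degree and add:
  2u^5 + 7u^4 + 8u^3 - 7u^2 - 8u + 5
+ 6u^5 - 7u^4 + 3u^3 - 3u^2 - 5u - 8
= 8u^5 + 11u^3 - 10u^2 - 13u - 3


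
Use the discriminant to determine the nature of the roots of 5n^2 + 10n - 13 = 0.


D = b^2 - 4ac = (10)^2 - 4(5)(-13) = 100 + 260 = 360
Since D > 0: two distinct irrational roots


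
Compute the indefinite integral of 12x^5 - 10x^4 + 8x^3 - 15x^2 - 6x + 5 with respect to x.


Reverse power rule on each term:
  ∫ 12x^5 dx = 2x^6
  ∫ -10x^4 dx = -2x^5
  ∫ 8x^3 dx = 2x^4
  ∫ -15x^2 dx = -5x^3
  ∫ -6x dx = -3x^2
  ∫ 5 dx = 5x
F(x) = 2x^6 - 2x^5 + 2x^4 - 5x^3 - 3x^2 + 5x + C


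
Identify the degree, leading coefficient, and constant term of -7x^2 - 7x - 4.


Highest power of x is 2, with coefficient -7. Constant term is -4.
Degree = 2, leading coefficient = -7, constant term = -4


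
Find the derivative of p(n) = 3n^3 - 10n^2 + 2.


Apply the power rule term by term:
  d/dn(3n^3) = 9n^2
  d/dn(-10n^2) = -20n
  d/dn(2) = 0
p'(n) = 9n^2 - 20n


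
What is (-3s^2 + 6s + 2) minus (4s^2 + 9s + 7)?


Distribute the minus sign:
  (-3s^2 + 6s + 2)
- (4s^2 + 9s + 7)
Negate second polynomial: -4s^2 - 9s - 7
Add: -7s^2 - 3s - 5


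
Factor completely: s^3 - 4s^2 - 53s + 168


Try integer roots (divisors of 168). s=-7: p(-7)=0.
Divide out (s + 7): quotient is s^2 - 11s + 24.
Factor the quadratic: (s - 3)(s - 8)
Result: (s + 7)(s - 3)(s - 8)


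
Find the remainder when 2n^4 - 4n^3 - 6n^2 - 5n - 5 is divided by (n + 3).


By the Remainder Theorem, the remainder equals p(-3):
  2*(-3)^4 = 162
  -4*(-3)^3 = 108
  -6*(-3)^2 = -54
  -5*(-3)^1 = 15
  constant: -5
Sum: 162 + 108 - 54 + 15 - 5 = 226


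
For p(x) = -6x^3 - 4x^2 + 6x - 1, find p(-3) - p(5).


p(-3) = 107
p(5) = -821
p(-3) - p(5) = 107 + 821 = 928


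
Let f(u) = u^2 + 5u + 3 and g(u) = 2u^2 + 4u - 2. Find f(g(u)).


Substitute g(u) into f:
f(g(u)) = 1*(2u^2 + 4u - 2)^2 + 5*(2u^2 + 4u - 2) + 3
(2u^2 + 4u - 2)^2 = 4u^4 + 16u^3 + 8u^2 - 16u + 4
Expand and combine: 4u^4 + 16u^3 + 18u^2 + 4u - 3


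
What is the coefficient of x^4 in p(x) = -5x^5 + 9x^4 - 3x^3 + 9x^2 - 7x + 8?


Read off the coefficient of x^4: 9


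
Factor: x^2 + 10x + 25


Roots satisfy r1 + r2 = -b/a = -10 and r1*r2 = c/a = 25.
So r1 = -5, r2 = -5.
x^2 + 10x + 25 = (x - r1)(x - r2) = (x + 5)(x + 5)


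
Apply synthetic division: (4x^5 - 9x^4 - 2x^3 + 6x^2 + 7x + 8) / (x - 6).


Synthetic division with c = 6. Coefficients: 4, -9, -2, 6, 7, 8
Bring down 4.
  4 * 6 = 24; 24 - 9 = 15
  15 * 6 = 90; 90 - 2 = 88
  88 * 6 = 528; 528 + 6 = 534
  534 * 6 = 3204; 3204 + 7 = 3211
  3211 * 6 = 19266; 19266 + 8 = 19274
Quotient: 4x^4 + 15x^3 + 88x^2 + 534x + 3211, Remainder: 19274


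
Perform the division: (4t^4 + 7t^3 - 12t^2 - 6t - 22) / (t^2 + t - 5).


(4t^4 + 7t^3 - 12t^2 - 6t - 22) / (t^2 + t - 5)
Step 1: 4t^2 * (t^2 + t - 5) = 4t^4 + 4t^3 - 20t^2; subtract.
Step 2: 3t * (t^2 + t - 5) = 3t^3 + 3t^2 - 15t; subtract.
Step 3: 5 * (t^2 + t - 5) = 5t^2 + 5t - 25; subtract.
Quotient: 4t^2 + 3t + 5, Remainder: 4t + 3


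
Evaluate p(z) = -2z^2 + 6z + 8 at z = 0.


Using direct substitution:
  -2 * (0)^2 = 0
  6 * (0)^1 = 0
  constant: 8
Sum = 0 + 0 + 8 = 8


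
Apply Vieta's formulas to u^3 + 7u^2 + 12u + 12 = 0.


Monic cubic u^3+bu^2+cu+d=0: sum=-b, pairwise sum=c, product=-d.
b=7, c=12, d=12
r1+r2+r3 = -7
r1r2+r1r3+r2r3 = 12
r1r2r3 = -12


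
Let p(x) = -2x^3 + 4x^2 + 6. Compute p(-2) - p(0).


p(-2) = 38
p(0) = 6
p(-2) - p(0) = 38 - 6 = 32


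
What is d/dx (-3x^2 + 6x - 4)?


Apply the power rule term by term:
  d/dx(-3x^2) = -6x
  d/dx(6x) = 6
  d/dx(-4) = 0
p'(x) = -6x + 6


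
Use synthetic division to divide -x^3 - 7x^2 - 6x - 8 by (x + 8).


Synthetic division with c = -8. Coefficients: -1, -7, -6, -8
Bring down -1.
  -1 * -8 = 8; 8 - 7 = 1
  1 * -8 = -8; -8 - 6 = -14
  -14 * -8 = 112; 112 - 8 = 104
Quotient: -x^2 + x - 14, Remainder: 104


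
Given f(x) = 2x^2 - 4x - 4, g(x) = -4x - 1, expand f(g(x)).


Substitute g(x) into f:
f(g(x)) = 2*(-4x - 1)^2 + (-4)*(-4x - 1) + (-4)
(-4x - 1)^2 = 16x^2 + 8x + 1
Expand and combine: 32x^2 + 32x + 2


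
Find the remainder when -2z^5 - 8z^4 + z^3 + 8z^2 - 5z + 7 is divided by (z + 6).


By the Remainder Theorem, the remainder equals p(-6):
  -2*(-6)^5 = 15552
  -8*(-6)^4 = -10368
  1*(-6)^3 = -216
  8*(-6)^2 = 288
  -5*(-6)^1 = 30
  constant: 7
Sum: 15552 - 10368 - 216 + 288 + 30 + 7 = 5293


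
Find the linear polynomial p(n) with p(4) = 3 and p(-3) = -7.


p(n) = mn + b. Using p(4)=3, p(-3)=-7:
m = (3 + 7)/(4 + 3) = 10/7 = 10/7
b = 3 - m*(4) = 3 - 40/7 = -19/7
p(n) = (10/7)n - (19/7)


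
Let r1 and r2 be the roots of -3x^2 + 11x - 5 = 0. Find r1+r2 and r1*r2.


For ax^2+bx+c=0: sum = -b/a, product = c/a.
a=-3, b=11, c=-5
Sum = -(11)/-3 = 11/3
Product = (-5)/-3 = 5/3


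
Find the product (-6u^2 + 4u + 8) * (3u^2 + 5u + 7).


Distribute each term of the first polynomial:
  (-6u^2)(3u^2 + 5u + 7) = -18u^4 - 30u^3 - 42u^2
  (4u)(3u^2 + 5u + 7) = 12u^3 + 20u^2 + 28u
  (8)(3u^2 + 5u + 7) = 24u^2 + 40u + 56
Sum: -18u^4 - 18u^3 + 2u^2 + 68u + 56


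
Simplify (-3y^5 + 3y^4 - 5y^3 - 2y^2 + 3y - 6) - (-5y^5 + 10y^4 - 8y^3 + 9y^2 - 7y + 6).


Distribute the minus sign:
  (-3y^5 + 3y^4 - 5y^3 - 2y^2 + 3y - 6)
- (-5y^5 + 10y^4 - 8y^3 + 9y^2 - 7y + 6)
Negate second polynomial: 5y^5 - 10y^4 + 8y^3 - 9y^2 + 7y - 6
Add: 2y^5 - 7y^4 + 3y^3 - 11y^2 + 10y - 12


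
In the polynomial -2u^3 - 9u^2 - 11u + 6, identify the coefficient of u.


Read off the coefficient of u: -11


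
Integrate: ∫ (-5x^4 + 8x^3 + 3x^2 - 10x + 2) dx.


Reverse power rule on each term:
  ∫ -5x^4 dx = -x^5
  ∫ 8x^3 dx = 2x^4
  ∫ 3x^2 dx = x^3
  ∫ -10x dx = -5x^2
  ∫ 2 dx = 2x
F(x) = -x^5 + 2x^4 + x^3 - 5x^2 + 2x + C


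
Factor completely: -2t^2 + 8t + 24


Roots satisfy r1 + r2 = -b/a = 4 and r1*r2 = c/a = -12.
So r1 = -2, r2 = 6.
-2t^2 + 8t + 24 = -2(t - r1)(t - r2) = -2(t + 2)(t - 6)


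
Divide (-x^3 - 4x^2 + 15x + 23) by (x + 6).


(-x^3 - 4x^2 + 15x + 23) / (x + 6)
Step 1: -x^2 * (x + 6) = -x^3 - 6x^2; subtract.
Step 2: 2x * (x + 6) = 2x^2 + 12x; subtract.
Step 3: 3 * (x + 6) = 3x + 18; subtract.
Quotient: -x^2 + 2x + 3, Remainder: 5


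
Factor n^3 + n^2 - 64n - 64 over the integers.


Try integer roots (divisors of -64). n=-8: p(-8)=0.
Divide out (n + 8): quotient is n^2 - 7n - 8.
Factor the quadratic: (n - 8)(n + 1)
Result: (n + 8)(n - 8)(n + 1)


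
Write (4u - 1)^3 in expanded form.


Expand (4u - 1)^3 by repeated multiplication:
  (4u - 1)^2 = 16u^2 - 8u + 1
= 64u^3 - 48u^2 + 12u - 1


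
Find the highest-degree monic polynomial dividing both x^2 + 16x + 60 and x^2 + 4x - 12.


Factor each:
  x^2 + 16x + 60 = (x + 6)(x + 10)
  x^2 + 4x - 12 = (x + 6)(x - 2)
Common monic factor: x + 6


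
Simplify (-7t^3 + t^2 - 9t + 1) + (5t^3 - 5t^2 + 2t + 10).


Align terms by degree and add:
  -7t^3 + t^2 - 9t + 1
+ 5t^3 - 5t^2 + 2t + 10
= -2t^3 - 4t^2 - 7t + 11


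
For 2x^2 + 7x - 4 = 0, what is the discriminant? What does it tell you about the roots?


D = b^2 - 4ac = (7)^2 - 4(2)(-4) = 49 + 32 = 81
Since D > 0: two distinct rational roots


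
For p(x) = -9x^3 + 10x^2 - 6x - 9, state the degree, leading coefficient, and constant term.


Highest power of x is 3, with coefficient -9. Constant term is -9.
Degree = 3, leading coefficient = -9, constant term = -9


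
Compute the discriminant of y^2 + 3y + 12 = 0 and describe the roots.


D = b^2 - 4ac = (3)^2 - 4(1)(12) = 9 - 48 = -39
Since D < 0: two complex conjugate roots (no real roots)


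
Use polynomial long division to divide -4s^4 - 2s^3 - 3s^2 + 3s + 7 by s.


(-4s^4 - 2s^3 - 3s^2 + 3s + 7) / (s)
Step 1: -4s^3 * (s) = -4s^4; subtract.
Step 2: -2s^2 * (s) = -2s^3; subtract.
Step 3: -3s * (s) = -3s^2; subtract.
Step 4: 3 * (s) = 3s; subtract.
Quotient: -4s^3 - 2s^2 - 3s + 3, Remainder: 7


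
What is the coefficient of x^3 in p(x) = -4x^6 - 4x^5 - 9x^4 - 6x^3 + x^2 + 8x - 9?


Read off the coefficient of x^3: -6


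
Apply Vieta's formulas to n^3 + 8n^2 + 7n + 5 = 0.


Monic cubic n^3+bn^2+cn+d=0: sum=-b, pairwise sum=c, product=-d.
b=8, c=7, d=5
r1+r2+r3 = -8
r1r2+r1r3+r2r3 = 7
r1r2r3 = -5


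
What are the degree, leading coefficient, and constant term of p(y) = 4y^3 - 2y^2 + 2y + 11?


Highest power of y is 3, with coefficient 4. Constant term is 11.
Degree = 3, leading coefficient = 4, constant term = 11


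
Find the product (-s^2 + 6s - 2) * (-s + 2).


Distribute each term of the first polynomial:
  (-s^2)(-s + 2) = s^3 - 2s^2
  (6s)(-s + 2) = -6s^2 + 12s
  (-2)(-s + 2) = 2s - 4
Sum: s^3 - 8s^2 + 14s - 4


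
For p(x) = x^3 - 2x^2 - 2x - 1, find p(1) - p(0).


p(1) = -4
p(0) = -1
p(1) - p(0) = -4 + 1 = -3


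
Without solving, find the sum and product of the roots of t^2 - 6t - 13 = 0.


For at^2+bt+c=0: sum = -b/a, product = c/a.
a=1, b=-6, c=-13
Sum = -(-6)/1 = 6
Product = (-13)/1 = -13


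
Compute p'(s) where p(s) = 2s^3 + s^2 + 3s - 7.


Apply the power rule term by term:
  d/ds(2s^3) = 6s^2
  d/ds(s^2) = 2s
  d/ds(3s) = 3
  d/ds(-7) = 0
p'(s) = 6s^2 + 2s + 3


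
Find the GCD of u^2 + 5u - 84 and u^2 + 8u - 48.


Factor each:
  u^2 + 5u - 84 = (u + 12)(u - 7)
  u^2 + 8u - 48 = (u + 12)(u - 4)
Common monic factor: u + 12


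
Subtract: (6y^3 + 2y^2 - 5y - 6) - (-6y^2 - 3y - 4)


Distribute the minus sign:
  (6y^3 + 2y^2 - 5y - 6)
- (-6y^2 - 3y - 4)
Negate second polynomial: 6y^2 + 3y + 4
Add: 6y^3 + 8y^2 - 2y - 2


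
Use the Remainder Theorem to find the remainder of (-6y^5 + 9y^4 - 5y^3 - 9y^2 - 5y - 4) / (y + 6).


By the Remainder Theorem, the remainder equals p(-6):
  -6*(-6)^5 = 46656
  9*(-6)^4 = 11664
  -5*(-6)^3 = 1080
  -9*(-6)^2 = -324
  -5*(-6)^1 = 30
  constant: -4
Sum: 46656 + 11664 + 1080 - 324 + 30 - 4 = 59102


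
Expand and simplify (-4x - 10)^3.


Expand (-4x - 10)^3 by repeated multiplication:
  (-4x - 10)^2 = 16x^2 + 80x + 100
= -64x^3 - 480x^2 - 1200x - 1000


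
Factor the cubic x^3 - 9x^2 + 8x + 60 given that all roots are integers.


Try integer roots (divisors of 60). x=6: p(6)=0.
Divide out (x - 6): quotient is x^2 - 3x - 10.
Factor the quadratic: (x + 2)(x - 5)
Result: (x - 6)(x + 2)(x - 5)


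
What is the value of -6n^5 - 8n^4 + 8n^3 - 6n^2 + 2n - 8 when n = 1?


Using direct substitution:
  -6 * (1)^5 = -6
  -8 * (1)^4 = -8
  8 * (1)^3 = 8
  -6 * (1)^2 = -6
  2 * (1)^1 = 2
  constant: -8
Sum = -6 - 8 + 8 - 6 + 2 - 8 = -18


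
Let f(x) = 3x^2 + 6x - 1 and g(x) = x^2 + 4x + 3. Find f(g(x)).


Substitute g(x) into f:
f(g(x)) = 3*(x^2 + 4x + 3)^2 + 6*(x^2 + 4x + 3) + (-1)
(x^2 + 4x + 3)^2 = x^4 + 8x^3 + 22x^2 + 24x + 9
Expand and combine: 3x^4 + 24x^3 + 72x^2 + 96x + 44


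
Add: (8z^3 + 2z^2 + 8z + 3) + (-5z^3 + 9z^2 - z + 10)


Align terms by degree and add:
  8z^3 + 2z^2 + 8z + 3
  -5z^3 + 9z^2 - z + 10
= 3z^3 + 11z^2 + 7z + 13


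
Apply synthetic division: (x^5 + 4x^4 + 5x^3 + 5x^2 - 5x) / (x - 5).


Synthetic division with c = 5. Coefficients: 1, 4, 5, 5, -5, 0
Bring down 1.
  1 * 5 = 5; 5 + 4 = 9
  9 * 5 = 45; 45 + 5 = 50
  50 * 5 = 250; 250 + 5 = 255
  255 * 5 = 1275; 1275 - 5 = 1270
  1270 * 5 = 6350; 6350 + 0 = 6350
Quotient: x^4 + 9x^3 + 50x^2 + 255x + 1270, Remainder: 6350


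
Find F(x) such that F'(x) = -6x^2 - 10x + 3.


Reverse power rule on each term:
  ∫ -6x^2 dx = -2x^3
  ∫ -10x dx = -5x^2
  ∫ 3 dx = 3x
F(x) = -2x^3 - 5x^2 + 3x + C


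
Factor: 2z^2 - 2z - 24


Roots satisfy r1 + r2 = -b/a = 1 and r1*r2 = c/a = -12.
So r1 = -3, r2 = 4.
2z^2 - 2z - 24 = 2(z - r1)(z - r2) = 2(z + 3)(z - 4)


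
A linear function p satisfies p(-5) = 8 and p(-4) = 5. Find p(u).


p(u) = mu + b. Using p(-5)=8, p(-4)=5:
m = (8 - 5)/(-5 + 4) = 3/-1 = -3
b = 8 - m*(-5) = 8 - 15 = -7
p(u) = -3u - 7


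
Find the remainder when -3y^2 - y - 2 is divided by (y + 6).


By the Remainder Theorem, the remainder equals p(-6):
  -3*(-6)^2 = -108
  -1*(-6)^1 = 6
  constant: -2
Sum: -108 + 6 - 2 = -104


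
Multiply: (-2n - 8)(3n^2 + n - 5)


Distribute each term of the first polynomial:
  (-2n)(3n^2 + n - 5) = -6n^3 - 2n^2 + 10n
  (-8)(3n^2 + n - 5) = -24n^2 - 8n + 40
Sum: -6n^3 - 26n^2 + 2n + 40


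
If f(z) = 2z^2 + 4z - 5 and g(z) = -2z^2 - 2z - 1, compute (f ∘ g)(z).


Substitute g(z) into f:
f(g(z)) = 2*(-2z^2 - 2z - 1)^2 + 4*(-2z^2 - 2z - 1) + (-5)
(-2z^2 - 2z - 1)^2 = 4z^4 + 8z^3 + 8z^2 + 4z + 1
Expand and combine: 8z^4 + 16z^3 + 8z^2 - 7


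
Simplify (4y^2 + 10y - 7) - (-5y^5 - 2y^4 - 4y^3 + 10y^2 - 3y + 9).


Distribute the minus sign:
  (4y^2 + 10y - 7)
- (-5y^5 - 2y^4 - 4y^3 + 10y^2 - 3y + 9)
Negate second polynomial: 5y^5 + 2y^4 + 4y^3 - 10y^2 + 3y - 9
Add: 5y^5 + 2y^4 + 4y^3 - 6y^2 + 13y - 16


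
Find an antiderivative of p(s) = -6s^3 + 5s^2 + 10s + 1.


Reverse power rule on each term:
  ∫ -6s^3 ds = -(3/2)s^4
  ∫ 5s^2 ds = (5/3)s^3
  ∫ 10s ds = 5s^2
  ∫ 1 ds = s
F(s) = -(3/2)s^4 + (5/3)s^3 + 5s^2 + s + C


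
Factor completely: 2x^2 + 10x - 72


Roots satisfy r1 + r2 = -b/a = -5 and r1*r2 = c/a = -36.
So r1 = 4, r2 = -9.
2x^2 + 10x - 72 = 2(x - r1)(x - r2) = 2(x - 4)(x + 9)


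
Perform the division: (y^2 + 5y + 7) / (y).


(y^2 + 5y + 7) / (y)
Step 1: y * (y) = y^2; subtract.
Step 2: 5 * (y) = 5y; subtract.
Quotient: y + 5, Remainder: 7


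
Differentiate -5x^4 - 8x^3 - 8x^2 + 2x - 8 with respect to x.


Apply the power rule term by term:
  d/dx(-5x^4) = -20x^3
  d/dx(-8x^3) = -24x^2
  d/dx(-8x^2) = -16x
  d/dx(2x) = 2
  d/dx(-8) = 0
p'(x) = -20x^3 - 24x^2 - 16x + 2


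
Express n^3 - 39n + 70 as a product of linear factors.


Try integer roots (divisors of 70). n=-7: p(-7)=0.
Divide out (n + 7): quotient is n^2 - 7n + 10.
Factor the quadratic: (n - 5)(n - 2)
Result: (n + 7)(n - 5)(n - 2)


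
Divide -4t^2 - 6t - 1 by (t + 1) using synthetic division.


Synthetic division with c = -1. Coefficients: -4, -6, -1
Bring down -4.
  -4 * -1 = 4; 4 - 6 = -2
  -2 * -1 = 2; 2 - 1 = 1
Quotient: -4t - 2, Remainder: 1


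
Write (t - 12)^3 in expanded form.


Expand (t - 12)^3 by repeated multiplication:
  (t - 12)^2 = t^2 - 24t + 144
= t^3 - 36t^2 + 432t - 1728


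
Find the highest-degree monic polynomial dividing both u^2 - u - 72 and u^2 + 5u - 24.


Factor each:
  u^2 - u - 72 = (u + 8)(u - 9)
  u^2 + 5u - 24 = (u + 8)(u - 3)
Common monic factor: u + 8


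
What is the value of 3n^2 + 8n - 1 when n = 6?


Using direct substitution:
  3 * (6)^2 = 108
  8 * (6)^1 = 48
  constant: -1
Sum = 108 + 48 - 1 = 155


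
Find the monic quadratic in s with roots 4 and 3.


p(s) = (s - 4)(s - 3)
Expand: s^2 - 7s + 12


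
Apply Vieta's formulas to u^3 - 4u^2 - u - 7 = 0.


Monic cubic u^3+bu^2+cu+d=0: sum=-b, pairwise sum=c, product=-d.
b=-4, c=-1, d=-7
r1+r2+r3 = 4
r1r2+r1r3+r2r3 = -1
r1r2r3 = 7


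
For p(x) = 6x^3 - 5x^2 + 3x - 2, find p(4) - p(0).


p(4) = 314
p(0) = -2
p(4) - p(0) = 314 + 2 = 316


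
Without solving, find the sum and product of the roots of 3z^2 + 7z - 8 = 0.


For az^2+bz+c=0: sum = -b/a, product = c/a.
a=3, b=7, c=-8
Sum = -(7)/3 = -7/3
Product = (-8)/3 = -8/3
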